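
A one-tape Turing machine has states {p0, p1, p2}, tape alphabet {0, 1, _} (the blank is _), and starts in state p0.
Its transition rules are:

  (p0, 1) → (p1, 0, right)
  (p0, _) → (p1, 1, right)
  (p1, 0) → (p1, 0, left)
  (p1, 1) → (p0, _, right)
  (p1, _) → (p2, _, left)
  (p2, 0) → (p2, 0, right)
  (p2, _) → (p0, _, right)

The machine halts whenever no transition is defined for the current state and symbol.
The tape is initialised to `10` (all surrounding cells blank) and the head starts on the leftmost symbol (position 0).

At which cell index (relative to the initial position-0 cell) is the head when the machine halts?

p0 | __[1]0   read 1 → write 0, move right, go to p1
p1 | __0[0]   read 0 → write 0, move left, go to p1
p1 | __[0]0   read 0 → write 0, move left, go to p1
p1 | _[_]00   read _ → write _, move left, go to p2
p2 | [_]_00   read _ → write _, move right, go to p0
p0 | _[_]00   read _ → write 1, move right, go to p1
p1 | _1[0]0   read 0 → write 0, move left, go to p1
p1 | _[1]00   read 1 → write _, move right, go to p0
p0 | __[0]0
At halt the head is at cell 0.

0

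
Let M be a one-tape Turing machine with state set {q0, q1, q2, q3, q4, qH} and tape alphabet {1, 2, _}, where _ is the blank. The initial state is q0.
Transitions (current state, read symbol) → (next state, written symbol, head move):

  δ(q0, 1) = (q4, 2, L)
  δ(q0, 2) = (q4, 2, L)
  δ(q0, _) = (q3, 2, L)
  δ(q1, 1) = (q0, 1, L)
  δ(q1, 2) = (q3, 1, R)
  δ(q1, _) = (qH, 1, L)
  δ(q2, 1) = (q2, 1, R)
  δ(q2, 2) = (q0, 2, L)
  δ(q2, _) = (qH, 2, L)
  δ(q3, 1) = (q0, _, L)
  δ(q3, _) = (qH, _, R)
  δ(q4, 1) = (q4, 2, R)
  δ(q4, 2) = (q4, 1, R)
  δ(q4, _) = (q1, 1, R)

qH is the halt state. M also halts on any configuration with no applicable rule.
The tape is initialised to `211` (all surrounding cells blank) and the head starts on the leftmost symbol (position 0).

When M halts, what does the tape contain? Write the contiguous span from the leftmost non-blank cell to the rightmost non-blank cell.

221211

state=q0 head=0 tape=_[2]11__   (q0,2)→(q4,2,L)
state=q4 head=-1 tape=[_]211__   (q4,_)→(q1,1,R)
state=q1 head=0 tape=1[2]11__   (q1,2)→(q3,1,R)
state=q3 head=1 tape=11[1]1__   (q3,1)→(q0,_,L)
state=q0 head=0 tape=1[1]_1__   (q0,1)→(q4,2,L)
state=q4 head=-1 tape=[1]2_1__   (q4,1)→(q4,2,R)
state=q4 head=0 tape=2[2]_1__   (q4,2)→(q4,1,R)
state=q4 head=1 tape=21[_]1__   (q4,_)→(q1,1,R)
state=q1 head=2 tape=211[1]__   (q1,1)→(q0,1,L)
state=q0 head=1 tape=21[1]1__   (q0,1)→(q4,2,L)
state=q4 head=0 tape=2[1]21__   (q4,1)→(q4,2,R)
state=q4 head=1 tape=22[2]1__   (q4,2)→(q4,1,R)
state=q4 head=2 tape=221[1]__   (q4,1)→(q4,2,R)
state=q4 head=3 tape=2212[_]_   (q4,_)→(q1,1,R)
state=q1 head=4 tape=22121[_]   (q1,_)→(qH,1,L)
state=qH head=3 tape=2212[1]1
The non-blank tape span at halt is 221211.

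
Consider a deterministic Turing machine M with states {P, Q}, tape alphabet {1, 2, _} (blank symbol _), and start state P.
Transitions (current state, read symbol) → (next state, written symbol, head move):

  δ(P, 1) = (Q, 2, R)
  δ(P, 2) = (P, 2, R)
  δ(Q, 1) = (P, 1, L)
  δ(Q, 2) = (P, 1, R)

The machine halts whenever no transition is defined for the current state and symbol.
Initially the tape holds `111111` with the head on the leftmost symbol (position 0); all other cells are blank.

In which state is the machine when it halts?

P | [1]11111_   read 1 → write 2, move R, go to Q
Q | 2[1]1111_   read 1 → write 1, move L, go to P
P | [2]11111_   read 2 → write 2, move R, go to P
P | 2[1]1111_   read 1 → write 2, move R, go to Q
Q | 22[1]111_   read 1 → write 1, move L, go to P
P | 2[2]1111_   read 2 → write 2, move R, go to P
P | 22[1]111_   read 1 → write 2, move R, go to Q
Q | 222[1]11_   read 1 → write 1, move L, go to P
P | 22[2]111_   read 2 → write 2, move R, go to P
P | 222[1]11_   read 1 → write 2, move R, go to Q
Q | 2222[1]1_   read 1 → write 1, move L, go to P
P | 222[2]11_   read 2 → write 2, move R, go to P
P | 2222[1]1_   read 1 → write 2, move R, go to Q
Q | 22222[1]_   read 1 → write 1, move L, go to P
P | 2222[2]1_   read 2 → write 2, move R, go to P
P | 22222[1]_   read 1 → write 2, move R, go to Q
Q | 222222[_]
No transition is defined for (Q, _); M halts in state Q.

Q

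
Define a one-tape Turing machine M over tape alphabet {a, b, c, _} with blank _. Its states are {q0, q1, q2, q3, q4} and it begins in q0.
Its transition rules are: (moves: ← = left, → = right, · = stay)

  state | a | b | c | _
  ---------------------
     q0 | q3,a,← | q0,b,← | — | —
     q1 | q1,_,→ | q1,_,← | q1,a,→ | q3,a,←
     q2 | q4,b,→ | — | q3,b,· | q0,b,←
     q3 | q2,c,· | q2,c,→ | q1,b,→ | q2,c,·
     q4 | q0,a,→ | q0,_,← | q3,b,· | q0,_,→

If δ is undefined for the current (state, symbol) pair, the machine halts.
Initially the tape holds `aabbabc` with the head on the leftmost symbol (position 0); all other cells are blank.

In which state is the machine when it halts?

q0 | _[a]abbabc   read a → write a, move ←, go to q3
q3 | [_]aabbabc   read _ → write c, move ·, go to q2
q2 | [c]aabbabc   read c → write b, move ·, go to q3
q3 | [b]aabbabc   read b → write c, move →, go to q2
q2 | c[a]abbabc   read a → write b, move →, go to q4
q4 | cb[a]bbabc   read a → write a, move →, go to q0
q0 | cba[b]babc   read b → write b, move ←, go to q0
q0 | cb[a]bbabc   read a → write a, move ←, go to q3
q3 | c[b]abbabc   read b → write c, move →, go to q2
q2 | cc[a]bbabc   read a → write b, move →, go to q4
q4 | ccb[b]babc   read b → write _, move ←, go to q0
q0 | cc[b]_babc   read b → write b, move ←, go to q0
q0 | c[c]b_babc
No transition is defined for (q0, c); M halts in state q0.

q0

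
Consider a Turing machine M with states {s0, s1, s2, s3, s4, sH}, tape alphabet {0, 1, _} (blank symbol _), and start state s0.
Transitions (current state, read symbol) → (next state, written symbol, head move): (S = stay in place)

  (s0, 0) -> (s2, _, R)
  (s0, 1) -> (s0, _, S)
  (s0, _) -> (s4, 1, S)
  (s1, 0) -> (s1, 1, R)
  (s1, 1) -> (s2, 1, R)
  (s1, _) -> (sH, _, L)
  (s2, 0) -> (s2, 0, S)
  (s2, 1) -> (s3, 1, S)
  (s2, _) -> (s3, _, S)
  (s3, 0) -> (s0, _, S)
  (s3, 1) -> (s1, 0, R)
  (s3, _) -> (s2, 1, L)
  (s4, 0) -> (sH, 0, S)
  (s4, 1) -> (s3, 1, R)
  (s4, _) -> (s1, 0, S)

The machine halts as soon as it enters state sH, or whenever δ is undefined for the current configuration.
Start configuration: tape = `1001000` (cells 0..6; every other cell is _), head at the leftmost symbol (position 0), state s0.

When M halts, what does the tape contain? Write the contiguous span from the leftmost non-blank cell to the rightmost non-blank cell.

s0 | [1]001000_   read 1 → write _, move S, go to s0
s0 | [_]001000_   read _ → write 1, move S, go to s4
s4 | [1]001000_   read 1 → write 1, move R, go to s3
s3 | 1[0]01000_   read 0 → write _, move S, go to s0
s0 | 1[_]01000_   read _ → write 1, move S, go to s4
s4 | 1[1]01000_   read 1 → write 1, move R, go to s3
s3 | 11[0]1000_   read 0 → write _, move S, go to s0
s0 | 11[_]1000_   read _ → write 1, move S, go to s4
s4 | 11[1]1000_   read 1 → write 1, move R, go to s3
s3 | 111[1]000_   read 1 → write 0, move R, go to s1
s1 | 1110[0]00_   read 0 → write 1, move R, go to s1
s1 | 11101[0]0_   read 0 → write 1, move R, go to s1
s1 | 111011[0]_   read 0 → write 1, move R, go to s1
s1 | 1110111[_]   read _ → write _, move L, go to sH
sH | 111011[1]_
The non-blank tape span at halt is 1110111.

1110111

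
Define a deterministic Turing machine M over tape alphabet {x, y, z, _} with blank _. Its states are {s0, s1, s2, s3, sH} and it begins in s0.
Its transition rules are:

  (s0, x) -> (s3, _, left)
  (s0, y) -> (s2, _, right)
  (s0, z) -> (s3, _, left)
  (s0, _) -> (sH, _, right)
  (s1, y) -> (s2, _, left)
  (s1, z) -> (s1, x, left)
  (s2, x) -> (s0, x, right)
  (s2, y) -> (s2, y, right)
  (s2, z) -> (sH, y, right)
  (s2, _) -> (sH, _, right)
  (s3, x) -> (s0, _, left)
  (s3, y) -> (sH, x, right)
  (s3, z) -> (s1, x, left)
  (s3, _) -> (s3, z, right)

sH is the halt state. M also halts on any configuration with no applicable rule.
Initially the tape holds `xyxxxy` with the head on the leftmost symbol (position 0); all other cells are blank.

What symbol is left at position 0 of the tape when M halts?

z

state=s0 head=0 tape=_[x]yxxxy   (s0,x)→(s3,_,left)
state=s3 head=-1 tape=[_]_yxxxy   (s3,_)→(s3,z,right)
state=s3 head=0 tape=z[_]yxxxy   (s3,_)→(s3,z,right)
state=s3 head=1 tape=zz[y]xxxy   (s3,y)→(sH,x,right)
state=sH head=2 tape=zzx[x]xxy
Cell 0 holds z when M halts.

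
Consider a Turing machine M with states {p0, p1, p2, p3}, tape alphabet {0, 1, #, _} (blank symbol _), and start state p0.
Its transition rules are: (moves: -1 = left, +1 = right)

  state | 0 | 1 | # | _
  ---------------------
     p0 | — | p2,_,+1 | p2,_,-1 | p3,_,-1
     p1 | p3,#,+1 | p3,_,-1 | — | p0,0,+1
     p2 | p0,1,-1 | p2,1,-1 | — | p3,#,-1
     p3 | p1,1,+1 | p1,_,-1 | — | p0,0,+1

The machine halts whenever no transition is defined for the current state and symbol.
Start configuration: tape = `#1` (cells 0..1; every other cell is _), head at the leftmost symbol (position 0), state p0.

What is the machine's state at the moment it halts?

p0

p0 | ____[#]1   read # → write _, move -1, go to p2
p2 | ___[_]_1   read _ → write #, move -1, go to p3
p3 | __[_]#_1   read _ → write 0, move +1, go to p0
p0 | __0[#]_1   read # → write _, move -1, go to p2
p2 | __[0]__1   read 0 → write 1, move -1, go to p0
p0 | _[_]1__1   read _ → write _, move -1, go to p3
p3 | [_]_1__1   read _ → write 0, move +1, go to p0
p0 | 0[_]1__1   read _ → write _, move -1, go to p3
p3 | [0]_1__1   read 0 → write 1, move +1, go to p1
p1 | 1[_]1__1   read _ → write 0, move +1, go to p0
p0 | 10[1]__1   read 1 → write _, move +1, go to p2
p2 | 10_[_]_1   read _ → write #, move -1, go to p3
p3 | 10[_]#_1   read _ → write 0, move +1, go to p0
p0 | 100[#]_1   read # → write _, move -1, go to p2
p2 | 10[0]__1   read 0 → write 1, move -1, go to p0
p0 | 1[0]1__1
No transition is defined for (p0, 0); M halts in state p0.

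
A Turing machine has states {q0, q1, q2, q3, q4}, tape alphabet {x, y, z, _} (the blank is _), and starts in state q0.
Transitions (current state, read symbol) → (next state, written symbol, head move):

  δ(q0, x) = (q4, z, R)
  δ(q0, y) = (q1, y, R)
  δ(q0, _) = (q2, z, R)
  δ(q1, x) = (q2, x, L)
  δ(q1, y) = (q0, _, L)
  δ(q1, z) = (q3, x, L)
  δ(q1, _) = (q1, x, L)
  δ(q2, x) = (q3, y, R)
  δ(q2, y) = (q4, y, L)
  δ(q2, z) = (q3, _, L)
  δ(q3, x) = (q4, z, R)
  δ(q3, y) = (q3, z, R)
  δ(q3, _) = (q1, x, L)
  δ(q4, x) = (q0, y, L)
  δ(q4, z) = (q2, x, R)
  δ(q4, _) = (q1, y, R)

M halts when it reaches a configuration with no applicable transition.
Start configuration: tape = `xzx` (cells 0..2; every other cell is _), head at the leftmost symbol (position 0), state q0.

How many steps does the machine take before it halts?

12

state=q0 head=0 tape=[x]zx_   (q0,x)→(q4,z,R)
state=q4 head=1 tape=z[z]x_   (q4,z)→(q2,x,R)
state=q2 head=2 tape=zx[x]_   (q2,x)→(q3,y,R)
state=q3 head=3 tape=zxy[_]   (q3,_)→(q1,x,L)
state=q1 head=2 tape=zx[y]x   (q1,y)→(q0,_,L)
state=q0 head=1 tape=z[x]_x   (q0,x)→(q4,z,R)
state=q4 head=2 tape=zz[_]x   (q4,_)→(q1,y,R)
state=q1 head=3 tape=zzy[x]   (q1,x)→(q2,x,L)
state=q2 head=2 tape=zz[y]x   (q2,y)→(q4,y,L)
state=q4 head=1 tape=z[z]yx   (q4,z)→(q2,x,R)
state=q2 head=2 tape=zx[y]x   (q2,y)→(q4,y,L)
state=q4 head=1 tape=z[x]yx   (q4,x)→(q0,y,L)
state=q0 head=0 tape=[z]yyx
M halts after 12 transitions.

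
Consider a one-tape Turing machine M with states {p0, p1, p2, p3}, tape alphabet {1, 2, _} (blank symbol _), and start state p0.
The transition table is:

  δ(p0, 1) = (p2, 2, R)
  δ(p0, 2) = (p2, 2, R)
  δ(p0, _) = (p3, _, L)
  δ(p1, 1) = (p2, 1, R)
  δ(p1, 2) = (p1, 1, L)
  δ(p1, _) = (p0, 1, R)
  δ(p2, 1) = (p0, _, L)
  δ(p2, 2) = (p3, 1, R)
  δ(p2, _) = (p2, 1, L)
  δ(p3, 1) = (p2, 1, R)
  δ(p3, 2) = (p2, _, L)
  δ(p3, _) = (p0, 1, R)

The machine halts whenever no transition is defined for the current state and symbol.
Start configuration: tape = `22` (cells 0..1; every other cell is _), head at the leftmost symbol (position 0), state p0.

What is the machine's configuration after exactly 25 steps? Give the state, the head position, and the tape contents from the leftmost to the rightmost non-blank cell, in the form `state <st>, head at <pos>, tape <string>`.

p0 | [2]2___   read 2 → write 2, move R, go to p2
p2 | 2[2]___   read 2 → write 1, move R, go to p3
p3 | 21[_]__   read _ → write 1, move R, go to p0
p0 | 211[_]_   read _ → write _, move L, go to p3
p3 | 21[1]__   read 1 → write 1, move R, go to p2
p2 | 211[_]_   read _ → write 1, move L, go to p2
p2 | 21[1]1_   read 1 → write _, move L, go to p0
p0 | 2[1]_1_   read 1 → write 2, move R, go to p2
p2 | 22[_]1_   read _ → write 1, move L, go to p2
p2 | 2[2]11_   read 2 → write 1, move R, go to p3
p3 | 21[1]1_   read 1 → write 1, move R, go to p2
p2 | 211[1]_   read 1 → write _, move L, go to p0
p0 | 21[1]__   read 1 → write 2, move R, go to p2
p2 | 212[_]_   read _ → write 1, move L, go to p2
p2 | 21[2]1_   read 2 → write 1, move R, go to p3
p3 | 211[1]_   read 1 → write 1, move R, go to p2
p2 | 2111[_]   read _ → write 1, move L, go to p2
p2 | 211[1]1   read 1 → write _, move L, go to p0
p0 | 21[1]_1   read 1 → write 2, move R, go to p2
p2 | 212[_]1   read _ → write 1, move L, go to p2
p2 | 21[2]11   read 2 → write 1, move R, go to p3
p3 | 211[1]1   read 1 → write 1, move R, go to p2
p2 | 2111[1]   read 1 → write _, move L, go to p0
p0 | 211[1]_   read 1 → write 2, move R, go to p2
p2 | 2112[_]   read _ → write 1, move L, go to p2
p2 | 211[2]1
After 25 steps: state p2, head at 3, tape 21121.

state p2, head at 3, tape 21121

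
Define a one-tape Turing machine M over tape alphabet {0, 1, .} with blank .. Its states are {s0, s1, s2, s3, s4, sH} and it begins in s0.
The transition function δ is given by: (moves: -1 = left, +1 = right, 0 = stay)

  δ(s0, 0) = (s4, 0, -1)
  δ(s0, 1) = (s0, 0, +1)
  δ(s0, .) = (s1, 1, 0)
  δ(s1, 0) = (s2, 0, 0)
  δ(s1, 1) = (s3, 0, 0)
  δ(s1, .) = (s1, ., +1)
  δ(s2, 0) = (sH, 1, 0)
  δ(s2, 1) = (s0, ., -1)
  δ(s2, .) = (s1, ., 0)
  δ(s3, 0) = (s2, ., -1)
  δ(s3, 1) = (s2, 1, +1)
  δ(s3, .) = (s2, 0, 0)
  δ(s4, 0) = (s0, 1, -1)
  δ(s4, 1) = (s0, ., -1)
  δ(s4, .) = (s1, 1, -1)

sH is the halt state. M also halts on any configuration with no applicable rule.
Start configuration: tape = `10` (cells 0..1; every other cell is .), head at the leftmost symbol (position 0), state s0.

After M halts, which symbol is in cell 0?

.

state=s0 head=0 tape=..[1]0   (s0,1)→(s0,0,+1)
state=s0 head=1 tape=..0[0]   (s0,0)→(s4,0,-1)
state=s4 head=0 tape=..[0]0   (s4,0)→(s0,1,-1)
state=s0 head=-1 tape=.[.]10   (s0,.)→(s1,1,0)
state=s1 head=-1 tape=.[1]10   (s1,1)→(s3,0,0)
state=s3 head=-1 tape=.[0]10   (s3,0)→(s2,.,-1)
state=s2 head=-2 tape=[.].10   (s2,.)→(s1,.,0)
state=s1 head=-2 tape=[.].10   (s1,.)→(s1,.,+1)
state=s1 head=-1 tape=.[.]10   (s1,.)→(s1,.,+1)
state=s1 head=0 tape=..[1]0   (s1,1)→(s3,0,0)
state=s3 head=0 tape=..[0]0   (s3,0)→(s2,.,-1)
state=s2 head=-1 tape=.[.].0   (s2,.)→(s1,.,0)
state=s1 head=-1 tape=.[.].0   (s1,.)→(s1,.,+1)
state=s1 head=0 tape=..[.]0   (s1,.)→(s1,.,+1)
state=s1 head=1 tape=...[0]   (s1,0)→(s2,0,0)
state=s2 head=1 tape=...[0]   (s2,0)→(sH,1,0)
state=sH head=1 tape=...[1]
Cell 0 holds . when M halts.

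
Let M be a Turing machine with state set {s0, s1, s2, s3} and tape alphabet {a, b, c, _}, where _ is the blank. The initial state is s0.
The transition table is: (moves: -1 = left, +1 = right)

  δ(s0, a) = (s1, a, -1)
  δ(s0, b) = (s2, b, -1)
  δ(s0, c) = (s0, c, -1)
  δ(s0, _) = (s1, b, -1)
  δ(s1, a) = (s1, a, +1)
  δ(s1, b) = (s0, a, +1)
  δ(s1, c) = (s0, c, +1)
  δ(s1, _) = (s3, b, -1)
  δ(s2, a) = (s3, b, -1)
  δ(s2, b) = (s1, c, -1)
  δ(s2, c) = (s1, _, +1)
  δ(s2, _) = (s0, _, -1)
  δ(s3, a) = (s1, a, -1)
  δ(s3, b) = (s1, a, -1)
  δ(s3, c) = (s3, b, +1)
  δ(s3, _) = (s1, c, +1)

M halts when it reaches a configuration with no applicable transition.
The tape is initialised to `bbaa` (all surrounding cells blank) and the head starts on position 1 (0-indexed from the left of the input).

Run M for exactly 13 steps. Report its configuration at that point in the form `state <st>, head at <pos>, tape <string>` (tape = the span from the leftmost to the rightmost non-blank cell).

state=s0 head=1 tape=__b[b]aa   (s0,b)→(s2,b,-1)
state=s2 head=0 tape=__[b]baa   (s2,b)→(s1,c,-1)
state=s1 head=-1 tape=_[_]cbaa   (s1,_)→(s3,b,-1)
state=s3 head=-2 tape=[_]bcbaa   (s3,_)→(s1,c,+1)
state=s1 head=-1 tape=c[b]cbaa   (s1,b)→(s0,a,+1)
state=s0 head=0 tape=ca[c]baa   (s0,c)→(s0,c,-1)
state=s0 head=-1 tape=c[a]cbaa   (s0,a)→(s1,a,-1)
state=s1 head=-2 tape=[c]acbaa   (s1,c)→(s0,c,+1)
state=s0 head=-1 tape=c[a]cbaa   (s0,a)→(s1,a,-1)
state=s1 head=-2 tape=[c]acbaa   (s1,c)→(s0,c,+1)
state=s0 head=-1 tape=c[a]cbaa   (s0,a)→(s1,a,-1)
state=s1 head=-2 tape=[c]acbaa   (s1,c)→(s0,c,+1)
state=s0 head=-1 tape=c[a]cbaa   (s0,a)→(s1,a,-1)
state=s1 head=-2 tape=[c]acbaa
After 13 steps: state s1, head at -2, tape cacbaa.

state s1, head at -2, tape cacbaa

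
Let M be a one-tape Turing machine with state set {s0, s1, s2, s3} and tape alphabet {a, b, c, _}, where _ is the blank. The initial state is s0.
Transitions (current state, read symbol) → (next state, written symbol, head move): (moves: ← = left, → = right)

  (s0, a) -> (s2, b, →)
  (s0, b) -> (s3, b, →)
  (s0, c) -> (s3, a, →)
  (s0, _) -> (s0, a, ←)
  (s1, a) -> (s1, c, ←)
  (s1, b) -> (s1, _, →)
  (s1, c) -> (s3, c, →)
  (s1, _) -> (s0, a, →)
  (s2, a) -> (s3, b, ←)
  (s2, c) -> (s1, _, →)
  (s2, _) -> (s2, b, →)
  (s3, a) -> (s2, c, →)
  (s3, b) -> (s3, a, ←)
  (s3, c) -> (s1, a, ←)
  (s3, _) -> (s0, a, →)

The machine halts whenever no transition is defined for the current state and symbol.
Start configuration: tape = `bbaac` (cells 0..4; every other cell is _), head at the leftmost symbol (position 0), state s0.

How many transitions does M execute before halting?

state=s0 head=0 tape=__[b]baac   (s0,b)→(s3,b,→)
state=s3 head=1 tape=__b[b]aac   (s3,b)→(s3,a,←)
state=s3 head=0 tape=__[b]aaac   (s3,b)→(s3,a,←)
state=s3 head=-1 tape=_[_]aaaac   (s3,_)→(s0,a,→)
state=s0 head=0 tape=_a[a]aaac   (s0,a)→(s2,b,→)
state=s2 head=1 tape=_ab[a]aac   (s2,a)→(s3,b,←)
state=s3 head=0 tape=_a[b]baac   (s3,b)→(s3,a,←)
state=s3 head=-1 tape=_[a]abaac   (s3,a)→(s2,c,→)
state=s2 head=0 tape=_c[a]baac   (s2,a)→(s3,b,←)
state=s3 head=-1 tape=_[c]bbaac   (s3,c)→(s1,a,←)
state=s1 head=-2 tape=[_]abbaac   (s1,_)→(s0,a,→)
state=s0 head=-1 tape=a[a]bbaac   (s0,a)→(s2,b,→)
state=s2 head=0 tape=ab[b]baac
M halts after 12 transitions.

12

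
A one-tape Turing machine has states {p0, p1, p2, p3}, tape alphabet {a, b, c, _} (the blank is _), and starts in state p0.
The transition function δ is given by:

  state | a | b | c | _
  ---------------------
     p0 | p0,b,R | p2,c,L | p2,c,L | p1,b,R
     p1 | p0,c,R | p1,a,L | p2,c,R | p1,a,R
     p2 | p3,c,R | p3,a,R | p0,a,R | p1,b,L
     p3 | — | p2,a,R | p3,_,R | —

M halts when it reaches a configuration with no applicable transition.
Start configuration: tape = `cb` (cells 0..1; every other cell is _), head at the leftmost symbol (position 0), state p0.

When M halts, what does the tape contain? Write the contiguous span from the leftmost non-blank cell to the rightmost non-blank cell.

p0 | __[c]b__   read c → write c, move L, go to p2
p2 | _[_]cb__   read _ → write b, move L, go to p1
p1 | [_]bcb__   read _ → write a, move R, go to p1
p1 | a[b]cb__   read b → write a, move L, go to p1
p1 | [a]acb__   read a → write c, move R, go to p0
p0 | c[a]cb__   read a → write b, move R, go to p0
p0 | cb[c]b__   read c → write c, move L, go to p2
p2 | c[b]cb__   read b → write a, move R, go to p3
p3 | ca[c]b__   read c → write _, move R, go to p3
p3 | ca_[b]__   read b → write a, move R, go to p2
p2 | ca_a[_]_   read _ → write b, move L, go to p1
p1 | ca_[a]b_   read a → write c, move R, go to p0
p0 | ca_c[b]_   read b → write c, move L, go to p2
p2 | ca_[c]c_   read c → write a, move R, go to p0
p0 | ca_a[c]_   read c → write c, move L, go to p2
p2 | ca_[a]c_   read a → write c, move R, go to p3
p3 | ca_c[c]_   read c → write _, move R, go to p3
p3 | ca_c_[_]
The non-blank tape span at halt is ca_c.

ca_c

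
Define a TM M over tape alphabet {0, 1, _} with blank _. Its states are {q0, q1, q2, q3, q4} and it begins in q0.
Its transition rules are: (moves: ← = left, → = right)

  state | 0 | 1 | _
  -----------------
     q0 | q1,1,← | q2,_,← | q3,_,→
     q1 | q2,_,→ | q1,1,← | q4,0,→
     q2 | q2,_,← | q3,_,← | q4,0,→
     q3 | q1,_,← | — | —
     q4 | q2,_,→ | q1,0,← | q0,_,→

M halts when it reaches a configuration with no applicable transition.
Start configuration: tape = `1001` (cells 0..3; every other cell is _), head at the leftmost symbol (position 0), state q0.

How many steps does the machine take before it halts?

21

state=q0 head=0 tape=_[1]001__   (q0,1)→(q2,_,←)
state=q2 head=-1 tape=[_]_001__   (q2,_)→(q4,0,→)
state=q4 head=0 tape=0[_]001__   (q4,_)→(q0,_,→)
state=q0 head=1 tape=0_[0]01__   (q0,0)→(q1,1,←)
state=q1 head=0 tape=0[_]101__   (q1,_)→(q4,0,→)
state=q4 head=1 tape=00[1]01__   (q4,1)→(q1,0,←)
state=q1 head=0 tape=0[0]001__   (q1,0)→(q2,_,→)
state=q2 head=1 tape=0_[0]01__   (q2,0)→(q2,_,←)
state=q2 head=0 tape=0[_]_01__   (q2,_)→(q4,0,→)
state=q4 head=1 tape=00[_]01__   (q4,_)→(q0,_,→)
state=q0 head=2 tape=00_[0]1__   (q0,0)→(q1,1,←)
state=q1 head=1 tape=00[_]11__   (q1,_)→(q4,0,→)
state=q4 head=2 tape=000[1]1__   (q4,1)→(q1,0,←)
state=q1 head=1 tape=00[0]01__   (q1,0)→(q2,_,→)
state=q2 head=2 tape=00_[0]1__   (q2,0)→(q2,_,←)
state=q2 head=1 tape=00[_]_1__   (q2,_)→(q4,0,→)
state=q4 head=2 tape=000[_]1__   (q4,_)→(q0,_,→)
state=q0 head=3 tape=000_[1]__   (q0,1)→(q2,_,←)
state=q2 head=2 tape=000[_]___   (q2,_)→(q4,0,→)
state=q4 head=3 tape=0000[_]__   (q4,_)→(q0,_,→)
state=q0 head=4 tape=0000_[_]_   (q0,_)→(q3,_,→)
state=q3 head=5 tape=0000__[_]
M halts after 21 transitions.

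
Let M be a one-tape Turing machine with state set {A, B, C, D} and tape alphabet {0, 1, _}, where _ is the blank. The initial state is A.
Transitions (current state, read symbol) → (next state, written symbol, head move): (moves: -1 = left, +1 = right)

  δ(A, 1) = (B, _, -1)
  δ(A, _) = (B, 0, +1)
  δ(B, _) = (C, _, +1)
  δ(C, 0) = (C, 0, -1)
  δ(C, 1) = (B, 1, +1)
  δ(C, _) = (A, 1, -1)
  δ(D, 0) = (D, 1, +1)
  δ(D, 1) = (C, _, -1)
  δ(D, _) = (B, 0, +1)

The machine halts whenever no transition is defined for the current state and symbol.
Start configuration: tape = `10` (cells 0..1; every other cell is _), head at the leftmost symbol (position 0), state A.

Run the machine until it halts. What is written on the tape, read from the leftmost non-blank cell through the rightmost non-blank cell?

010

A | _[1]0   read 1 → write _, move -1, go to B
B | [_]_0   read _ → write _, move +1, go to C
C | _[_]0   read _ → write 1, move -1, go to A
A | [_]10   read _ → write 0, move +1, go to B
B | 0[1]0
The non-blank tape span at halt is 010.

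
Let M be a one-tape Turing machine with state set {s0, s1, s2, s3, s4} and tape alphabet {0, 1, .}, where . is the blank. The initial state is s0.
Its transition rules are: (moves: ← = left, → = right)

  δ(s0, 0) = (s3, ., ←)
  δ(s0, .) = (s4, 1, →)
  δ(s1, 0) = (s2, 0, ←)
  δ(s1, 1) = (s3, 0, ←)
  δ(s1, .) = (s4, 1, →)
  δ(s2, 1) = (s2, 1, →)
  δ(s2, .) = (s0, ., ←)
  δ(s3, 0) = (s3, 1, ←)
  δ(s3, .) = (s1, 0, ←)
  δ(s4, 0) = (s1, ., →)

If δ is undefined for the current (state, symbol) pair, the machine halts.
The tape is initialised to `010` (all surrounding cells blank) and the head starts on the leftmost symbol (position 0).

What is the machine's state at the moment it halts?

state=s0 head=0 tape=..[0]10   (s0,0)→(s3,.,←)
state=s3 head=-1 tape=.[.].10   (s3,.)→(s1,0,←)
state=s1 head=-2 tape=[.]0.10   (s1,.)→(s4,1,→)
state=s4 head=-1 tape=1[0].10   (s4,0)→(s1,.,→)
state=s1 head=0 tape=1.[.]10   (s1,.)→(s4,1,→)
state=s4 head=1 tape=1.1[1]0
No transition is defined for (s4, 1); M halts in state s4.

s4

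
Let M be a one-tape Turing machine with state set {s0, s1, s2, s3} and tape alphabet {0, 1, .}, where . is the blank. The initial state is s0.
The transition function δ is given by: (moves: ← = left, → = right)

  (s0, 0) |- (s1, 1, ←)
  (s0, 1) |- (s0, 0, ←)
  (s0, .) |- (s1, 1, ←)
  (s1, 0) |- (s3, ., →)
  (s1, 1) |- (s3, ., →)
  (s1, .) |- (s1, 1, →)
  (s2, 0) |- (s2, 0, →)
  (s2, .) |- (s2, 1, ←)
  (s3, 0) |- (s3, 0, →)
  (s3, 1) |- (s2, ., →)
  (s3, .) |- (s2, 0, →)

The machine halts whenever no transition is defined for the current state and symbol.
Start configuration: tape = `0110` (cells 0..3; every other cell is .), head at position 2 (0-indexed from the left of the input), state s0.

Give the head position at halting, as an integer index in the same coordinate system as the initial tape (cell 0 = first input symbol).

5

state=s0 head=2 tape=.01[1]0..   (s0,1)→(s0,0,←)
state=s0 head=1 tape=.0[1]00..   (s0,1)→(s0,0,←)
state=s0 head=0 tape=.[0]000..   (s0,0)→(s1,1,←)
state=s1 head=-1 tape=[.]1000..   (s1,.)→(s1,1,→)
state=s1 head=0 tape=1[1]000..   (s1,1)→(s3,.,→)
state=s3 head=1 tape=1.[0]00..   (s3,0)→(s3,0,→)
state=s3 head=2 tape=1.0[0]0..   (s3,0)→(s3,0,→)
state=s3 head=3 tape=1.00[0]..   (s3,0)→(s3,0,→)
state=s3 head=4 tape=1.000[.].   (s3,.)→(s2,0,→)
state=s2 head=5 tape=1.0000[.]   (s2,.)→(s2,1,←)
state=s2 head=4 tape=1.000[0]1   (s2,0)→(s2,0,→)
state=s2 head=5 tape=1.0000[1]
At halt the head is at cell 5.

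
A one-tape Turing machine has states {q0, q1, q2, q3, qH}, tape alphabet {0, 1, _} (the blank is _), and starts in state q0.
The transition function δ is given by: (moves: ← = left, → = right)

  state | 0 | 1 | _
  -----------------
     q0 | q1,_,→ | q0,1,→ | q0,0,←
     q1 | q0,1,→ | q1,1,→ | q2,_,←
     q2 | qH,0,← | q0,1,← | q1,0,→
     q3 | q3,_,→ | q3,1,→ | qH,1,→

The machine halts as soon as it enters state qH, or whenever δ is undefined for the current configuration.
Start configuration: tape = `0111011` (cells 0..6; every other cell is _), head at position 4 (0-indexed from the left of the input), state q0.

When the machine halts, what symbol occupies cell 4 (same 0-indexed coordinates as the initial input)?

_

q0 | 0111[0]11__   read 0 → write _, move →, go to q1
q1 | 0111_[1]1__   read 1 → write 1, move →, go to q1
q1 | 0111_1[1]__   read 1 → write 1, move →, go to q1
q1 | 0111_11[_]_   read _ → write _, move ←, go to q2
q2 | 0111_1[1]__   read 1 → write 1, move ←, go to q0
q0 | 0111_[1]1__   read 1 → write 1, move →, go to q0
q0 | 0111_1[1]__   read 1 → write 1, move →, go to q0
q0 | 0111_11[_]_   read _ → write 0, move ←, go to q0
q0 | 0111_1[1]0_   read 1 → write 1, move →, go to q0
q0 | 0111_11[0]_   read 0 → write _, move →, go to q1
q1 | 0111_11_[_]   read _ → write _, move ←, go to q2
q2 | 0111_11[_]_   read _ → write 0, move →, go to q1
q1 | 0111_110[_]   read _ → write _, move ←, go to q2
q2 | 0111_11[0]_   read 0 → write 0, move ←, go to qH
qH | 0111_1[1]0_
Cell 4 holds _ when M halts.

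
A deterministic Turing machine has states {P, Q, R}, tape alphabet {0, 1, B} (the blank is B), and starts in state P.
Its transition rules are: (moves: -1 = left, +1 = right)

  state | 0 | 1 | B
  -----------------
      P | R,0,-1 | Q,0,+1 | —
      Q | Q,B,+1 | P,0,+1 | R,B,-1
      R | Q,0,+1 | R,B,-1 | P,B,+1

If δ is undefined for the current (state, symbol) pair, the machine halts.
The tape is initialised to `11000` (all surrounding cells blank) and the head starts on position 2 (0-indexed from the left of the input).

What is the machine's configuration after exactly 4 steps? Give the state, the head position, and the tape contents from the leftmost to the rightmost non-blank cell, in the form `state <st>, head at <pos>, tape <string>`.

state=P head=2 tape=B11[0]00   (P,0)→(R,0,-1)
state=R head=1 tape=B1[1]000   (R,1)→(R,B,-1)
state=R head=0 tape=B[1]B000   (R,1)→(R,B,-1)
state=R head=-1 tape=[B]BB000   (R,B)→(P,B,+1)
state=P head=0 tape=B[B]B000
After 4 steps: state P, head at 0, tape 000.

state P, head at 0, tape 000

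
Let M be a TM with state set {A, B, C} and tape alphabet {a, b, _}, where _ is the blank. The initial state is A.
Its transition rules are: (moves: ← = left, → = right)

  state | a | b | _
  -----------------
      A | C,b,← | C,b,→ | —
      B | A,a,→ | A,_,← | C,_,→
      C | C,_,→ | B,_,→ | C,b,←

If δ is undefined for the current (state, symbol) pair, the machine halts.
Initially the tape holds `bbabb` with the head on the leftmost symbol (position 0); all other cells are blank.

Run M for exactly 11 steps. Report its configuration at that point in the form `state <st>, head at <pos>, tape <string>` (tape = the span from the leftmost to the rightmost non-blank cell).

state A, head at 3, tape b_a__bb

A | [b]babb__   read b → write b, move →, go to C
C | b[b]abb__   read b → write _, move →, go to B
B | b_[a]bb__   read a → write a, move →, go to A
A | b_a[b]b__   read b → write b, move →, go to C
C | b_ab[b]__   read b → write _, move →, go to B
B | b_ab_[_]_   read _ → write _, move →, go to C
C | b_ab__[_]   read _ → write b, move ←, go to C
C | b_ab_[_]b   read _ → write b, move ←, go to C
C | b_ab[_]bb   read _ → write b, move ←, go to C
C | b_a[b]bbb   read b → write _, move →, go to B
B | b_a_[b]bb   read b → write _, move ←, go to A
A | b_a[_]_bb
After 11 steps: state A, head at 3, tape b_a__bb.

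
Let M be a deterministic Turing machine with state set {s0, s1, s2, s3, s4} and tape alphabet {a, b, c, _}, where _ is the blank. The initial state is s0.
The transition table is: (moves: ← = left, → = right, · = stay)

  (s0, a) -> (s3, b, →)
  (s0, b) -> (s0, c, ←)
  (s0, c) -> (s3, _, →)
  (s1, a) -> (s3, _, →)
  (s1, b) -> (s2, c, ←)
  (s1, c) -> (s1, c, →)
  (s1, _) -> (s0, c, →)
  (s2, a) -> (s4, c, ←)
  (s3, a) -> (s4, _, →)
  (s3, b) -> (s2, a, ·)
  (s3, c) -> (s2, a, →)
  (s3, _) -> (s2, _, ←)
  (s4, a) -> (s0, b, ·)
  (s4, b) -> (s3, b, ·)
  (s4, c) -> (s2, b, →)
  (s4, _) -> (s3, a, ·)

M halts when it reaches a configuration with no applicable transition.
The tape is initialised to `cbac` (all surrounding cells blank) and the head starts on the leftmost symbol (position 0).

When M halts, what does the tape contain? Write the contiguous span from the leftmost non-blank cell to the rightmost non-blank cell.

bcc

state=s0 head=0 tape=[c]bac   (s0,c)→(s3,_,→)
state=s3 head=1 tape=_[b]ac   (s3,b)→(s2,a,·)
state=s2 head=1 tape=_[a]ac   (s2,a)→(s4,c,←)
state=s4 head=0 tape=[_]cac   (s4,_)→(s3,a,·)
state=s3 head=0 tape=[a]cac   (s3,a)→(s4,_,→)
state=s4 head=1 tape=_[c]ac   (s4,c)→(s2,b,→)
state=s2 head=2 tape=_b[a]c   (s2,a)→(s4,c,←)
state=s4 head=1 tape=_[b]cc   (s4,b)→(s3,b,·)
state=s3 head=1 tape=_[b]cc   (s3,b)→(s2,a,·)
state=s2 head=1 tape=_[a]cc   (s2,a)→(s4,c,←)
state=s4 head=0 tape=[_]ccc   (s4,_)→(s3,a,·)
state=s3 head=0 tape=[a]ccc   (s3,a)→(s4,_,→)
state=s4 head=1 tape=_[c]cc   (s4,c)→(s2,b,→)
state=s2 head=2 tape=_b[c]c
The non-blank tape span at halt is bcc.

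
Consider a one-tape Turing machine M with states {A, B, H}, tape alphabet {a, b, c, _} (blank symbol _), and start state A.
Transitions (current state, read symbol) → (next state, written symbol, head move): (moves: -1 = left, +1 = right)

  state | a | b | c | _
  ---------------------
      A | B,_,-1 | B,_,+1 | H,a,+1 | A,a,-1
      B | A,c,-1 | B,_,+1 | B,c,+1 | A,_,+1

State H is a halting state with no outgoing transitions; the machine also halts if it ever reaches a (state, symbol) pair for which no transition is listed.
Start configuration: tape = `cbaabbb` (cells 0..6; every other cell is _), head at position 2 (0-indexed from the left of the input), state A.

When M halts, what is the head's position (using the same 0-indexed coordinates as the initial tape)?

state=A head=2 tape=cb[a]abbb   (A,a)→(B,_,-1)
state=B head=1 tape=c[b]_abbb   (B,b)→(B,_,+1)
state=B head=2 tape=c_[_]abbb   (B,_)→(A,_,+1)
state=A head=3 tape=c__[a]bbb   (A,a)→(B,_,-1)
state=B head=2 tape=c_[_]_bbb   (B,_)→(A,_,+1)
state=A head=3 tape=c__[_]bbb   (A,_)→(A,a,-1)
state=A head=2 tape=c_[_]abbb   (A,_)→(A,a,-1)
state=A head=1 tape=c[_]aabbb   (A,_)→(A,a,-1)
state=A head=0 tape=[c]aaabbb   (A,c)→(H,a,+1)
state=H head=1 tape=a[a]aabbb
At halt the head is at cell 1.

1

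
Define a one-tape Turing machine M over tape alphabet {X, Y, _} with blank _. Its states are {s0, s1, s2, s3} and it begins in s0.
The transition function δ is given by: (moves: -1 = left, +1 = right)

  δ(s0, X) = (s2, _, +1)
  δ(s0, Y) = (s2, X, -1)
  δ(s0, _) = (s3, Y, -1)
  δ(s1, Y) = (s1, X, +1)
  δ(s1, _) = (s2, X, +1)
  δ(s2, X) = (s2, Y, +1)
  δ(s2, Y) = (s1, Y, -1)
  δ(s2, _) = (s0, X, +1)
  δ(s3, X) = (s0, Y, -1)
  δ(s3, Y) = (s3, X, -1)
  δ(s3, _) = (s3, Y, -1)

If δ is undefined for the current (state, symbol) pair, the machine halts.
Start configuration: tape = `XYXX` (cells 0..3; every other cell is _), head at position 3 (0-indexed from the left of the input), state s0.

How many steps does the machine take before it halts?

s0 | XYX[X]_____   read X → write _, move +1, go to s2
s2 | XYX_[_]____   read _ → write X, move +1, go to s0
s0 | XYX_X[_]___   read _ → write Y, move -1, go to s3
s3 | XYX_[X]Y___   read X → write Y, move -1, go to s0
s0 | XYX[_]YY___   read _ → write Y, move -1, go to s3
s3 | XY[X]YYY___   read X → write Y, move -1, go to s0
s0 | X[Y]YYYY___   read Y → write X, move -1, go to s2
s2 | [X]XYYYY___   read X → write Y, move +1, go to s2
s2 | Y[X]YYYY___   read X → write Y, move +1, go to s2
s2 | YY[Y]YYY___   read Y → write Y, move -1, go to s1
s1 | Y[Y]YYYY___   read Y → write X, move +1, go to s1
s1 | YX[Y]YYY___   read Y → write X, move +1, go to s1
s1 | YXX[Y]YY___   read Y → write X, move +1, go to s1
s1 | YXXX[Y]Y___   read Y → write X, move +1, go to s1
s1 | YXXXX[Y]___   read Y → write X, move +1, go to s1
s1 | YXXXXX[_]__   read _ → write X, move +1, go to s2
s2 | YXXXXXX[_]_   read _ → write X, move +1, go to s0
s0 | YXXXXXXX[_]   read _ → write Y, move -1, go to s3
s3 | YXXXXXX[X]Y   read X → write Y, move -1, go to s0
s0 | YXXXXX[X]YY   read X → write _, move +1, go to s2
s2 | YXXXXX_[Y]Y   read Y → write Y, move -1, go to s1
s1 | YXXXXX[_]YY   read _ → write X, move +1, go to s2
s2 | YXXXXXX[Y]Y   read Y → write Y, move -1, go to s1
s1 | YXXXXX[X]YY
M halts after 23 transitions.

23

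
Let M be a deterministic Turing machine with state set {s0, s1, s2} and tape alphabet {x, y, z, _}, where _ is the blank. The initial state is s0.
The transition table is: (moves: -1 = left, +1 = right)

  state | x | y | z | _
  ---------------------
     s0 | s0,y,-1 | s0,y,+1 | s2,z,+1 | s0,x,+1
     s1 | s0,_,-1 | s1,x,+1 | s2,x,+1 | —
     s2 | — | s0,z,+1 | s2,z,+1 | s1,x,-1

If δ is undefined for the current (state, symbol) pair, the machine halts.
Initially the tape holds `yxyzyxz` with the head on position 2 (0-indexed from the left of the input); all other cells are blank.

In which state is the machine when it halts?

s2

s0 | yx[y]zyxz_   read y → write y, move +1, go to s0
s0 | yxy[z]yxz_   read z → write z, move +1, go to s2
s2 | yxyz[y]xz_   read y → write z, move +1, go to s0
s0 | yxyzz[x]z_   read x → write y, move -1, go to s0
s0 | yxyz[z]yz_   read z → write z, move +1, go to s2
s2 | yxyzz[y]z_   read y → write z, move +1, go to s0
s0 | yxyzzz[z]_   read z → write z, move +1, go to s2
s2 | yxyzzzz[_]   read _ → write x, move -1, go to s1
s1 | yxyzzz[z]x   read z → write x, move +1, go to s2
s2 | yxyzzzx[x]
No transition is defined for (s2, x); M halts in state s2.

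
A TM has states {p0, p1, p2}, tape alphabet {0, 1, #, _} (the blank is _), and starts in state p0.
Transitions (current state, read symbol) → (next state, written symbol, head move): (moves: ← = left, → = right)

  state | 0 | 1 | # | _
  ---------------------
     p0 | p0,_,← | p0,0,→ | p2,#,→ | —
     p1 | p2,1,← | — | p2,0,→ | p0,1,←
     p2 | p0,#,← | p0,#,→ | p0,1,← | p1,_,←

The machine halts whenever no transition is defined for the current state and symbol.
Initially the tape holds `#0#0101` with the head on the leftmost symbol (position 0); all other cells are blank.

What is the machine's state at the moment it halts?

p0 | [#]0#0101   read # → write #, move →, go to p2
p2 | #[0]#0101   read 0 → write #, move ←, go to p0
p0 | [#]##0101   read # → write #, move →, go to p2
p2 | #[#]#0101   read # → write 1, move ←, go to p0
p0 | [#]1#0101   read # → write #, move →, go to p2
p2 | #[1]#0101   read 1 → write #, move →, go to p0
p0 | ##[#]0101   read # → write #, move →, go to p2
p2 | ###[0]101   read 0 → write #, move ←, go to p0
p0 | ##[#]#101   read # → write #, move →, go to p2
p2 | ###[#]101   read # → write 1, move ←, go to p0
p0 | ##[#]1101   read # → write #, move →, go to p2
p2 | ###[1]101   read 1 → write #, move →, go to p0
p0 | ####[1]01   read 1 → write 0, move →, go to p0
p0 | ####0[0]1   read 0 → write _, move ←, go to p0
p0 | ####[0]_1   read 0 → write _, move ←, go to p0
p0 | ###[#]__1   read # → write #, move →, go to p2
p2 | ####[_]_1   read _ → write _, move ←, go to p1
p1 | ###[#]__1   read # → write 0, move →, go to p2
p2 | ###0[_]_1   read _ → write _, move ←, go to p1
p1 | ###[0]__1   read 0 → write 1, move ←, go to p2
p2 | ##[#]1__1   read # → write 1, move ←, go to p0
p0 | #[#]11__1   read # → write #, move →, go to p2
p2 | ##[1]1__1   read 1 → write #, move →, go to p0
p0 | ###[1]__1   read 1 → write 0, move →, go to p0
p0 | ###0[_]_1
No transition is defined for (p0, _); M halts in state p0.

p0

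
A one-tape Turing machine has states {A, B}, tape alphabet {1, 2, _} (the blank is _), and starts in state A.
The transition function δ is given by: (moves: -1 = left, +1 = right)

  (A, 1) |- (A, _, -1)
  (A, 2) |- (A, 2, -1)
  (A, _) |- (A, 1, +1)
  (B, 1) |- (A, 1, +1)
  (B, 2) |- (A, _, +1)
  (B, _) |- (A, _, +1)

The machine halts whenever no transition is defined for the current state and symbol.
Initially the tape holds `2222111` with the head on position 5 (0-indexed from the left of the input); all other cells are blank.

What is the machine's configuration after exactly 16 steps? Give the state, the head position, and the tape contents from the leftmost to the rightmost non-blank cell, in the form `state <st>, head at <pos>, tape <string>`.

state A, head at -1, tape 11_2222__1

state=A head=5 tape=___22221[1]1   (A,1)→(A,_,-1)
state=A head=4 tape=___2222[1]_1   (A,1)→(A,_,-1)
state=A head=3 tape=___222[2]__1   (A,2)→(A,2,-1)
state=A head=2 tape=___22[2]2__1   (A,2)→(A,2,-1)
state=A head=1 tape=___2[2]22__1   (A,2)→(A,2,-1)
state=A head=0 tape=___[2]222__1   (A,2)→(A,2,-1)
state=A head=-1 tape=__[_]2222__1   (A,_)→(A,1,+1)
state=A head=0 tape=__1[2]222__1   (A,2)→(A,2,-1)
state=A head=-1 tape=__[1]2222__1   (A,1)→(A,_,-1)
state=A head=-2 tape=_[_]_2222__1   (A,_)→(A,1,+1)
state=A head=-1 tape=_1[_]2222__1   (A,_)→(A,1,+1)
state=A head=0 tape=_11[2]222__1   (A,2)→(A,2,-1)
state=A head=-1 tape=_1[1]2222__1   (A,1)→(A,_,-1)
state=A head=-2 tape=_[1]_2222__1   (A,1)→(A,_,-1)
state=A head=-3 tape=[_]__2222__1   (A,_)→(A,1,+1)
state=A head=-2 tape=1[_]_2222__1   (A,_)→(A,1,+1)
state=A head=-1 tape=11[_]2222__1
After 16 steps: state A, head at -1, tape 11_2222__1.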